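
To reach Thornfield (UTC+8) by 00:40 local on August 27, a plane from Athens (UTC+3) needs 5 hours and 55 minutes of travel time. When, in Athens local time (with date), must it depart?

Target arrival in UTC: 00:40 − 8:00 = 16:40 on Aug 26.
Subtract 5 hours and 55 minutes → departure 10:45 UTC on Aug 26.
Athens is UTC+3:00: 10:45 + 3:00 = 13:45 on Aug 26.

13:45 on Aug 26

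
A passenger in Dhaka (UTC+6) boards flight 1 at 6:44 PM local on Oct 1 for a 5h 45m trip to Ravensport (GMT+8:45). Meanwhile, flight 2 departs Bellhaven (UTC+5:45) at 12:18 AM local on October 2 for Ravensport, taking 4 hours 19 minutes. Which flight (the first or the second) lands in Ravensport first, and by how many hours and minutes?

the first, by 4 hours 23 minutes

Flight 1 in UTC: 6:44 PM − 6:00 = 12:44 PM on Oct 1.
+5 hours 45 minutes → arrive 6:29 PM UTC on Oct 1.
Flight 2 in UTC: 12:18 AM − 5:45 = 6:33 PM on Oct 1.
+4 hours and 19 minutes → arrive 10:52 PM UTC on Oct 1.
Flight 1 lands earlier by 4 hours 23 minutes.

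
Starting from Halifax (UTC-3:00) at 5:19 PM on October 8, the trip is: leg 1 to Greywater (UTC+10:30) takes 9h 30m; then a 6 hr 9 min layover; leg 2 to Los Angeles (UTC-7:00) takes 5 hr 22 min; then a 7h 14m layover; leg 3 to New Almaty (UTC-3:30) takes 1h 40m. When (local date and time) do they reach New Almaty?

Convert departure to UTC: 5:19 PM + 3:00 = 8:19 PM UTC on Oct 8.
Add 9 hours and 30 minutes leg 1 → 5:49 AM UTC (Oct 9).
Add 6 hours 9 minutes layover in Greywater → 11:58 AM UTC.
Add 5 hours 22 minutes leg 2 → 5:20 PM UTC.
Add 7 hours and 14 minutes layover in Los Angeles → 12:34 AM UTC (Oct 10).
Add 1 hour 40 minutes leg 3 → 2:14 AM UTC.
New Almaty is UTC−3:30, so local arrival = 2:14 AM − 3:30 = 10:44 PM on Oct 9.

10:44 PM on October 9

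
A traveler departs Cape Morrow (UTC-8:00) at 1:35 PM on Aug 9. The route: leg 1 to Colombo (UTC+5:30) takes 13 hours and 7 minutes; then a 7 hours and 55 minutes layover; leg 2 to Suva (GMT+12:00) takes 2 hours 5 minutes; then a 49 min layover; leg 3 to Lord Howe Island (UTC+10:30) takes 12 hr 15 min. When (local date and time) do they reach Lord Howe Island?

Convert departure to UTC: 1:35 PM + 8:00 = 9:35 PM UTC on Aug 9.
Add 13 hours 7 minutes leg 1 → 10:42 AM UTC (Aug 10).
Add 7 hours and 55 minutes layover in Colombo → 6:37 PM UTC.
Add 2 hours 5 minutes leg 2 → 8:42 PM UTC.
Add 49 minutes layover in Suva → 9:31 PM UTC.
Add 12 hours 15 minutes leg 3 → 9:46 AM UTC (Aug 11).
Lord Howe Island is UTC+10:30, so local arrival = 9:46 AM + 10:30 = 8:16 PM on Aug 11.

8:16 PM on August 11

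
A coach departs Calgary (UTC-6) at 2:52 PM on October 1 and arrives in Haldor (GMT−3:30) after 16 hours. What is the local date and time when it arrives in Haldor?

Haldor is 2:30 ahead of Calgary.
After 16 hours it is 6:52 AM (Oct 2) in Calgary.
Shift by the zone difference: 6:52 AM + 2:30 = 9:22 AM on Oct 2 in Haldor.

9:22 AM on October 2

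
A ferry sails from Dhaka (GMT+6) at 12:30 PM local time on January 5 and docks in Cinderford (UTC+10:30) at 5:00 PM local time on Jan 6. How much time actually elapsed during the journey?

24 hours

Departure in UTC: 12:30 PM − 6:00 = 6:30 AM on Jan 5.
Arrival in UTC: 5:00 PM − 10:30 = 6:30 AM on Jan 6.
Elapsed = 6:30 AM − 6:30 AM (+1 day) = 24 hours.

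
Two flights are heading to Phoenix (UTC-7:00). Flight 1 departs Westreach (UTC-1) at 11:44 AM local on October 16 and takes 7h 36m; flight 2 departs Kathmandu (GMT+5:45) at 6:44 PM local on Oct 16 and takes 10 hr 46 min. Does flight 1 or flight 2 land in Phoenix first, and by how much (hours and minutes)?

Flight 1 in UTC: 11:44 AM + 1:00 = 12:44 PM on Oct 16.
+7 hours 36 minutes → arrive 8:20 PM UTC on Oct 16.
Flight 2 in UTC: 6:44 PM − 5:45 = 12:59 PM on Oct 16.
+10 hours 46 minutes → arrive 11:45 PM UTC on Oct 16.
Flight 1 lands earlier by 3 hours 25 minutes.

the first, by 3 hours 25 minutes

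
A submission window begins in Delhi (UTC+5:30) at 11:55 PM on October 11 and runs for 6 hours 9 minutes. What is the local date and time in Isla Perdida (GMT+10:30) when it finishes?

11:04 AM on Oct 12

Convert start to UTC: 11:55 PM − 5:30 = 6:25 PM UTC on Oct 11.
Add 6 hours 9 minutes duration → 12:34 AM UTC (Oct 12).
Isla Perdida is UTC+10:30, so local end time = 12:34 AM + 10:30 = 11:04 AM on Oct 12.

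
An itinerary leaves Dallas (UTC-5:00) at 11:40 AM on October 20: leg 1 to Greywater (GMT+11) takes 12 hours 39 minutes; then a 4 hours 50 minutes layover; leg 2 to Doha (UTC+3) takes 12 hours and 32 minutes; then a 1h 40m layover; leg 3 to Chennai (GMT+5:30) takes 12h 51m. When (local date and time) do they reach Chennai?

6:42 PM on Oct 22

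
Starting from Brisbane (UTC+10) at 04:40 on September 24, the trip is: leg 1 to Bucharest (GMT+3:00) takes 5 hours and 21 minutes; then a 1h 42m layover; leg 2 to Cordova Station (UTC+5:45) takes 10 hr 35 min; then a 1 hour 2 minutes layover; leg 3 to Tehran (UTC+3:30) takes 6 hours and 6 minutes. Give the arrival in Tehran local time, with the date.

22:56 on September 24

Convert departure to UTC: 04:40 − 10:00 = 18:40 UTC on Sep 23.
Add 5 hours and 21 minutes leg 1 → 00:01 UTC (Sep 24).
Add 1 hour 42 minutes layover in Bucharest → 01:43 UTC.
Add 10 hours and 35 minutes leg 2 → 12:18 UTC.
Add 1 hour and 2 minutes layover in Cordova Station → 13:20 UTC.
Add 6 hours 6 minutes leg 3 → 19:26 UTC.
Tehran is UTC+3:30, so local arrival = 19:26 + 3:30 = 22:56 on Sep 24.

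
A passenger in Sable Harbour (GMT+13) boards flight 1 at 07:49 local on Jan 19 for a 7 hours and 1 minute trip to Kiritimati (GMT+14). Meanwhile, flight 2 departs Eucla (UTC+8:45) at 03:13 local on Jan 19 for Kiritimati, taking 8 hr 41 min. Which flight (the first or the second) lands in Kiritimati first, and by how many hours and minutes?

the first, by 1 hour 19 minutes

Flight 1 in UTC: 07:49 − 13:00 = 18:49 on Jan 18.
+7 hours 1 minute → arrive 01:50 UTC on Jan 19.
Flight 2 in UTC: 03:13 − 8:45 = 18:28 on Jan 18.
+8 hours 41 minutes → arrive 03:09 UTC on Jan 19.
Flight 1 lands earlier by 1 hour 19 minutes.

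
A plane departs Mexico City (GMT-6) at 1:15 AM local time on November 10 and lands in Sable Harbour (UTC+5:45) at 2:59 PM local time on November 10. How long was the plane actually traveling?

Departure in UTC: 1:15 AM + 6:00 = 7:15 AM on Nov 10.
Arrival in UTC: 2:59 PM − 5:45 = 9:14 AM on Nov 10.
Elapsed = 9:14 AM − 7:15 AM = 1 hour 59 minutes.

1 hour 59 minutes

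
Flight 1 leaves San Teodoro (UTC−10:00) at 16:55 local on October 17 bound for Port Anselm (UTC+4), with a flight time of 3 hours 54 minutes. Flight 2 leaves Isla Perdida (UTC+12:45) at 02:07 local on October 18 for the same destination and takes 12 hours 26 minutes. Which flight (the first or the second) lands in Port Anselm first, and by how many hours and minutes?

Flight 1 in UTC: 16:55 + 10:00 = 02:55 on Oct 18.
+3 hours 54 minutes → arrive 06:49 UTC on Oct 18.
Flight 2 in UTC: 02:07 − 12:45 = 13:22 on Oct 17.
+12 hours and 26 minutes → arrive 01:48 UTC on Oct 18.
Flight 2 lands earlier by 5 hours 1 minute.

the second, by 5 hours 1 minute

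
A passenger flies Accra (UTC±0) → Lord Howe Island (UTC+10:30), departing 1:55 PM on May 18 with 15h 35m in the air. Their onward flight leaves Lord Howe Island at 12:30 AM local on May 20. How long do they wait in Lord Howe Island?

Accra is at UTC+0, so departure is already 1:55 PM UTC on May 18.
Add 15 hours and 35 minutes flight time → 5:30 AM UTC (May 19).
Lord Howe Island is UTC+10:30, so local arrival = 5:30 AM + 10:30 = 4:00 PM on May 19.
Layover = 12:30 AM − 4:00 PM (+1 day) = 8 hours 30 minutes.

8 hours 30 minutes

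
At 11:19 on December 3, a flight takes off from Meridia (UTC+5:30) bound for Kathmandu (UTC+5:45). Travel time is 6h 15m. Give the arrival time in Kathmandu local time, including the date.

17:49 on December 3

Convert departure to UTC: 11:19 − 5:30 = 05:49 UTC on Dec 3.
Add 6 hours and 15 minutes travel time → 12:04 UTC.
Kathmandu is UTC+5:45, so local arrival = 12:04 + 5:45 = 17:49 on Dec 3.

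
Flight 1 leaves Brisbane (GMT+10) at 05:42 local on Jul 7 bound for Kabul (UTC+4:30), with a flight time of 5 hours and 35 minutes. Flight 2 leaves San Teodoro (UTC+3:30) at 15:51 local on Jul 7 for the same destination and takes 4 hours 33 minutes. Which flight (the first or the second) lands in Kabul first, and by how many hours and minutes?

the first, by 15 hours 37 minutes

Flight 1 in UTC: 05:42 − 10:00 = 19:42 on Jul 6.
+5 hours 35 minutes → arrive 01:17 UTC on Jul 7.
Flight 2 in UTC: 15:51 − 3:30 = 12:21 on Jul 7.
+4 hours and 33 minutes → arrive 16:54 UTC on Jul 7.
Flight 1 lands earlier by 15 hours 37 minutes.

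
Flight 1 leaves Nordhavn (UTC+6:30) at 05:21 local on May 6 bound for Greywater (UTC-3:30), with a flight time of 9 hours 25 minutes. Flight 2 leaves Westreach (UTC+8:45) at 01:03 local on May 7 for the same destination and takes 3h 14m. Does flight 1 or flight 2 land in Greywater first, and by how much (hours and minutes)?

the first, by 11 hours 16 minutes

Flight 1 in UTC: 05:21 − 6:30 = 22:51 on May 5.
+9 hours 25 minutes → arrive 08:16 UTC on May 6.
Flight 2 in UTC: 01:03 − 8:45 = 16:18 on May 6.
+3 hours and 14 minutes → arrive 19:32 UTC on May 6.
Flight 1 lands earlier by 11 hours 16 minutes.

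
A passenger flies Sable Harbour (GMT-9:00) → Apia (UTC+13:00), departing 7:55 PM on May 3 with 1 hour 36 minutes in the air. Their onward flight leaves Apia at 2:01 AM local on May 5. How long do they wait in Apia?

6 hours 30 minutes

Convert departure to UTC: 7:55 PM + 9:00 = 4:55 AM UTC on May 4.
Add 1 hour 36 minutes flight time → 6:31 AM UTC.
Apia is UTC+13:00, so local arrival = 6:31 AM + 13:00 = 7:31 PM on May 4.
Layover = 2:01 AM − 7:31 PM (+1 day) = 6 hours 30 minutes.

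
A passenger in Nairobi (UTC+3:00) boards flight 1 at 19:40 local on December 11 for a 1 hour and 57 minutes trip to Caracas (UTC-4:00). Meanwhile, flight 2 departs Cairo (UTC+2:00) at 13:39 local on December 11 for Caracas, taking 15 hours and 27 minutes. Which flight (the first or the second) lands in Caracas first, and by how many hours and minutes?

the first, by 8 hours 29 minutes

Flight 1 in UTC: 19:40 − 3:00 = 16:40 on Dec 11.
+1 hour 57 minutes → arrive 18:37 UTC on Dec 11.
Flight 2 in UTC: 13:39 − 2:00 = 11:39 on Dec 11.
+15 hours 27 minutes → arrive 03:06 UTC on Dec 12.
Flight 1 lands earlier by 8 hours 29 minutes.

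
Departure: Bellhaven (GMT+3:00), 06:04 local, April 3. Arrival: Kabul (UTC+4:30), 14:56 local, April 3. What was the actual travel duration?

7 hours 22 minutes

Kabul is 1:30 ahead of Bellhaven.
Clock-face elapsed time (ignoring zones) is 8 hours 52 minutes.
Actual elapsed = 8 hours 52 minutes − 1:30 = 7 hours 22 minutes.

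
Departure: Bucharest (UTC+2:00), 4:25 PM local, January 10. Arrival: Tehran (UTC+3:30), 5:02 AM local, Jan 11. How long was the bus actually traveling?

Tehran is 1:30 ahead of Bucharest.
Clock-face elapsed time (ignoring zones) is 12 hours 37 minutes.
Actual elapsed = 12 hours 37 minutes − 1:30 = 11 hours 7 minutes.

11 hours 7 minutes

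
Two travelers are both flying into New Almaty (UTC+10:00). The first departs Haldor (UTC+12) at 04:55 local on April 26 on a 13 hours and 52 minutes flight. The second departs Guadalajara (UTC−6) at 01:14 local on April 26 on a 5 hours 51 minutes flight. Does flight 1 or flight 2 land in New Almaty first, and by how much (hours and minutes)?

Flight 1 in UTC: 04:55 − 12:00 = 16:55 on Apr 25.
+13 hours 52 minutes → arrive 06:47 UTC on Apr 26.
Flight 2 in UTC: 01:14 + 6:00 = 07:14 on Apr 26.
+5 hours and 51 minutes → arrive 13:05 UTC on Apr 26.
Flight 1 lands earlier by 6 hours 18 minutes.

the first, by 6 hours 18 minutes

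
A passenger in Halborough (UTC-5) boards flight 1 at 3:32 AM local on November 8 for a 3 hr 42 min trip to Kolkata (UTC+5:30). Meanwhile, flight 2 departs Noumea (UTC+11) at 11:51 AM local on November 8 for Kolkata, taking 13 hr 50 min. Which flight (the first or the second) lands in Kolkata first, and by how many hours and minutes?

the first, by 2 hours 27 minutes

Flight 1 in UTC: 3:32 AM + 5:00 = 8:32 AM on Nov 8.
+3 hours 42 minutes → arrive 12:14 PM UTC on Nov 8.
Flight 2 in UTC: 11:51 AM − 11:00 = 12:51 AM on Nov 8.
+13 hours and 50 minutes → arrive 2:41 PM UTC on Nov 8.
Flight 1 lands earlier by 2 hours 27 minutes.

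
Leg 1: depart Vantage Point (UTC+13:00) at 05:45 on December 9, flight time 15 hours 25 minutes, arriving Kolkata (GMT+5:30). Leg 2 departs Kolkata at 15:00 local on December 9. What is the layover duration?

1 hour 20 minutes

Convert departure to UTC: 05:45 − 13:00 = 16:45 UTC on Dec 8.
Add 15 hours and 25 minutes flight time → 08:10 UTC (Dec 9).
Kolkata is UTC+5:30, so local arrival = 08:10 + 5:30 = 13:40 on Dec 9.
Layover = 15:00 − 13:40 = 1 hour 20 minutes.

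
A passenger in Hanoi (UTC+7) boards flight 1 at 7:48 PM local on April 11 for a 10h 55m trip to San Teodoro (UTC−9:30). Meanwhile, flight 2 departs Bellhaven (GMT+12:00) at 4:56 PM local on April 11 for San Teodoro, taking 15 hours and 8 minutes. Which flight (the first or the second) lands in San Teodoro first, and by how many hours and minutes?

Flight 1 in UTC: 7:48 PM − 7:00 = 12:48 PM on Apr 11.
+10 hours 55 minutes → arrive 11:43 PM UTC on Apr 11.
Flight 2 in UTC: 4:56 PM − 12:00 = 4:56 AM on Apr 11.
+15 hours 8 minutes → arrive 8:04 PM UTC on Apr 11.
Flight 2 lands earlier by 3 hours 39 minutes.

the second, by 3 hours 39 minutes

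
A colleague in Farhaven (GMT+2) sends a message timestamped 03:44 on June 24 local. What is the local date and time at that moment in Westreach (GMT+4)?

05:44 on June 24

In UTC: 03:44 − 2:00 = 01:44 on Jun 24.
Westreach is UTC+4:00: 01:44 + 4:00 = 05:44 on Jun 24.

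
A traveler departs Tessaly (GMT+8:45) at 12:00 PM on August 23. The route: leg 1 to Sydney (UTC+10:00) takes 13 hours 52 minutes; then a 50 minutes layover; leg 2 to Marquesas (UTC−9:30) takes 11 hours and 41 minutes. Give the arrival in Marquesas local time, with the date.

8:08 PM on August 23

Convert departure to UTC: 12:00 PM − 8:45 = 3:15 AM UTC on Aug 23.
Add 13 hours 52 minutes leg 1 → 5:07 PM UTC.
Add 50 minutes layover in Sydney → 5:57 PM UTC.
Add 11 hours 41 minutes leg 2 → 5:38 AM UTC (Aug 24).
Marquesas is UTC−9:30, so local arrival = 5:38 AM − 9:30 = 8:08 PM on Aug 23.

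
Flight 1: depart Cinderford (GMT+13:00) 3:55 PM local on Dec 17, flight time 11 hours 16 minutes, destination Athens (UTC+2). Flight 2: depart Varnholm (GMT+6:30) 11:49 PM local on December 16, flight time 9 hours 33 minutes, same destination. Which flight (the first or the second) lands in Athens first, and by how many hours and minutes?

the second, by 11 hours 19 minutes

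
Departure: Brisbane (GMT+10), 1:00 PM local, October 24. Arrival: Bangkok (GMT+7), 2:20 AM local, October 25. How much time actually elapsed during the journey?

16 hours 20 minutes

Departure in UTC: 1:00 PM − 10:00 = 3:00 AM on Oct 24.
Arrival in UTC: 2:20 AM − 7:00 = 7:20 PM on Oct 24.
Elapsed = 7:20 PM − 3:00 AM = 16 hours 20 minutes.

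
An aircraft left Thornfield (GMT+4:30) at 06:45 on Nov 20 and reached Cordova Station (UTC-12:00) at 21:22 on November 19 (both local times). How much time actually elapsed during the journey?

Departure in UTC: 06:45 − 4:30 = 02:15 on Nov 20.
Arrival in UTC: 21:22 + 12:00 = 09:22 on Nov 20.
Elapsed = 09:22 − 02:15 = 7 hours 7 minutes.

7 hours 7 minutes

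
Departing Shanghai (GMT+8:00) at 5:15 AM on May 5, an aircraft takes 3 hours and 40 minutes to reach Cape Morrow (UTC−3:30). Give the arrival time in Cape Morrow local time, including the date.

9:25 PM on May 4

Cape Morrow is 11:30 behind Shanghai.
After 3 hours and 40 minutes it is 8:55 AM in Shanghai.
Shift by the zone difference: 8:55 AM − 11:30 = 9:25 PM on May 4 in Cape Morrow.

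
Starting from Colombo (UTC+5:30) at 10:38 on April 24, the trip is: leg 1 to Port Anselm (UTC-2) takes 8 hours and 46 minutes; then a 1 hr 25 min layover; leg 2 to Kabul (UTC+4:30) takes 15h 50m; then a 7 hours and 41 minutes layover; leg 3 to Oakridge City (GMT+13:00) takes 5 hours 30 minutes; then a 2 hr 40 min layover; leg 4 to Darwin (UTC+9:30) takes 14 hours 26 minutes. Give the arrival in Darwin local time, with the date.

22:56 on April 26

Convert departure to UTC: 10:38 − 5:30 = 05:08 UTC on Apr 24.
Add 8 hours and 46 minutes leg 1 → 13:54 UTC.
Add 1 hour 25 minutes layover in Port Anselm → 15:19 UTC.
Add 15 hours and 50 minutes leg 2 → 07:09 UTC (Apr 25).
Add 7 hours and 41 minutes layover in Kabul → 14:50 UTC.
Add 5 hours and 30 minutes leg 3 → 20:20 UTC.
Add 2 hours and 40 minutes layover in Oakridge City → 23:00 UTC.
Add 14 hours and 26 minutes leg 4 → 13:26 UTC (Apr 26).
Darwin is UTC+9:30, so local arrival = 13:26 + 9:30 = 22:56 on Apr 26.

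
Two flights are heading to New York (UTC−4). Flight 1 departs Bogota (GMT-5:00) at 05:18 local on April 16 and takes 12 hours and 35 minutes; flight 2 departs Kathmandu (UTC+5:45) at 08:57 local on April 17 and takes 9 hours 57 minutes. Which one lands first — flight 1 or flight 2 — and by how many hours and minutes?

the first, by 14 hours 16 minutes

Flight 1 in UTC: 05:18 + 5:00 = 10:18 on Apr 16.
+12 hours and 35 minutes → arrive 22:53 UTC on Apr 16.
Flight 2 in UTC: 08:57 − 5:45 = 03:12 on Apr 17.
+9 hours 57 minutes → arrive 13:09 UTC on Apr 17.
Flight 1 lands earlier by 14 hours 16 minutes.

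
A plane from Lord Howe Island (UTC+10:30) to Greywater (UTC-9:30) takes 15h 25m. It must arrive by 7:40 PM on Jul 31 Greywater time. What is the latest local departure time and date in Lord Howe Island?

Target arrival in UTC: 7:40 PM + 9:30 = 5:10 AM on Aug 1.
Subtract 15 hours 25 minutes → departure 1:45 PM UTC on Jul 31.
Lord Howe Island is UTC+10:30: 1:45 PM + 10:30 = 12:15 AM on Aug 1.

12:15 AM on August 1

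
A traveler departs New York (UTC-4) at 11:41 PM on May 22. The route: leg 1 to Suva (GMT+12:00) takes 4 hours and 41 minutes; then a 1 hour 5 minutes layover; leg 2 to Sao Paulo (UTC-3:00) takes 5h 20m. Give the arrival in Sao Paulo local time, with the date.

Convert departure to UTC: 11:41 PM + 4:00 = 3:41 AM UTC on May 23.
Add 4 hours and 41 minutes leg 1 → 8:22 AM UTC.
Add 1 hour 5 minutes layover in Suva → 9:27 AM UTC.
Add 5 hours and 20 minutes leg 2 → 2:47 PM UTC.
Sao Paulo is UTC−3:00, so local arrival = 2:47 PM − 3:00 = 11:47 AM on May 23.

11:47 AM on May 23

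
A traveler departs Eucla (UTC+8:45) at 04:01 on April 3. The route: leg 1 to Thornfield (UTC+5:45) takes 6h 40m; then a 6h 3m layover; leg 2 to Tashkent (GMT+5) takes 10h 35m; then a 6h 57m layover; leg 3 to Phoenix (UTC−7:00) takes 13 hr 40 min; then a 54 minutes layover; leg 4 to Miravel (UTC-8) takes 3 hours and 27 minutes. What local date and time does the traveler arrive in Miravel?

11:32 on April 4

Convert departure to UTC: 04:01 − 8:45 = 19:16 UTC on Apr 2.
Add 6 hours 40 minutes leg 1 → 01:56 UTC (Apr 3).
Add 6 hours 3 minutes layover in Thornfield → 07:59 UTC.
Add 10 hours and 35 minutes leg 2 → 18:34 UTC.
Add 6 hours 57 minutes layover in Tashkent → 01:31 UTC (Apr 4).
Add 13 hours 40 minutes leg 3 → 15:11 UTC.
Add 54 minutes layover in Phoenix → 16:05 UTC.
Add 3 hours 27 minutes leg 4 → 19:32 UTC.
Miravel is UTC−8:00, so local arrival = 19:32 − 8:00 = 11:32 on Apr 4.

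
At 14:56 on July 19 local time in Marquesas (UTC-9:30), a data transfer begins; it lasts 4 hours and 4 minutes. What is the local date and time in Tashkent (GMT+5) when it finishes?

Tashkent is 14:30 ahead of Marquesas.
After 4 hours 4 minutes it is 19:00 in Marquesas.
Shift by the zone difference: 19:00 + 14:30 = 09:30 on Jul 20 in Tashkent.

09:30 on Jul 20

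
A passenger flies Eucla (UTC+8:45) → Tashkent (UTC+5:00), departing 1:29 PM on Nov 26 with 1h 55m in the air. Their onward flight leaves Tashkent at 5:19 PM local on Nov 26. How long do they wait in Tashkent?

Convert departure to UTC: 1:29 PM − 8:45 = 4:44 AM UTC on Nov 26.
Add 1 hour 55 minutes flight time → 6:39 AM UTC.
Tashkent is UTC+5:00, so local arrival = 6:39 AM + 5:00 = 11:39 AM on Nov 26.
Layover = 5:19 PM − 11:39 AM = 5 hours 40 minutes.

5 hours 40 minutes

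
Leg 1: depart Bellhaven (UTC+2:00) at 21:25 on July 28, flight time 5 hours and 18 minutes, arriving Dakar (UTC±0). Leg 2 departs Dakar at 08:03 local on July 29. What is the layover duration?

7 hours 20 minutes

Convert departure to UTC: 21:25 − 2:00 = 19:25 UTC on Jul 28.
Add 5 hours and 18 minutes flight time → 00:43 UTC (Jul 29).
Dakar is UTC+0, so local arrival is the same: 00:43 on Jul 29.
Layover = 08:03 − 00:43 = 7 hours 20 minutes.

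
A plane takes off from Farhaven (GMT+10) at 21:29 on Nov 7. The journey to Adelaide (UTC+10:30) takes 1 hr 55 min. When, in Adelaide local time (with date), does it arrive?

Convert departure to UTC: 21:29 − 10:00 = 11:29 UTC on Nov 7.
Add 1 hour and 55 minutes travel time → 13:24 UTC.
Adelaide is UTC+10:30, so local arrival = 13:24 + 10:30 = 23:54 on Nov 7.

23:54 on November 7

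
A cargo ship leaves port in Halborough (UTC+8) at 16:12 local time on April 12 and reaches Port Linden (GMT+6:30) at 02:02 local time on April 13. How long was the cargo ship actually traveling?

11 hours 20 minutes

Departure in UTC: 16:12 − 8:00 = 08:12 on Apr 12.
Arrival in UTC: 02:02 − 6:30 = 19:32 on Apr 12.
Elapsed = 19:32 − 08:12 = 11 hours 20 minutes.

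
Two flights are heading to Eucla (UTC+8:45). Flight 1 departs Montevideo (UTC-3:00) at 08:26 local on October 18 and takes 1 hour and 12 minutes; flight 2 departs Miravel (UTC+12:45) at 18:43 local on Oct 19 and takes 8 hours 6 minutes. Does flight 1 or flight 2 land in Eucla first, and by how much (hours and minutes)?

Flight 1 in UTC: 08:26 + 3:00 = 11:26 on Oct 18.
+1 hour and 12 minutes → arrive 12:38 UTC on Oct 18.
Flight 2 in UTC: 18:43 − 12:45 = 05:58 on Oct 19.
+8 hours 6 minutes → arrive 14:04 UTC on Oct 19.
Flight 1 lands earlier by 25 hours 26 minutes.

the first, by 25 hours 26 minutes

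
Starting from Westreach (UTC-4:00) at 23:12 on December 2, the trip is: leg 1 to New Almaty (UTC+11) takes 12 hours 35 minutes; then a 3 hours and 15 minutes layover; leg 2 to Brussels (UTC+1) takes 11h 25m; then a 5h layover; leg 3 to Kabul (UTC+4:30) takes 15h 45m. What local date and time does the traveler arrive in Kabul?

Convert departure to UTC: 23:12 + 4:00 = 03:12 UTC on Dec 3.
Add 12 hours 35 minutes leg 1 → 15:47 UTC.
Add 3 hours and 15 minutes layover in New Almaty → 19:02 UTC.
Add 11 hours 25 minutes leg 2 → 06:27 UTC (Dec 4).
Add 5 hours layover in Brussels → 11:27 UTC.
Add 15 hours 45 minutes leg 3 → 03:12 UTC (Dec 5).
Kabul is UTC+4:30, so local arrival = 03:12 + 4:30 = 07:42 on Dec 5.

07:42 on December 5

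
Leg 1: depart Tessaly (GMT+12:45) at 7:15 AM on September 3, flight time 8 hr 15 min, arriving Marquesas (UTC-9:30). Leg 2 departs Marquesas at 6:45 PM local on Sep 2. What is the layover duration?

1 hour 30 minutes

Convert departure to UTC: 7:15 AM − 12:45 = 6:30 PM UTC on Sep 2.
Add 8 hours 15 minutes flight time → 2:45 AM UTC (Sep 3).
Marquesas is UTC−9:30, so local arrival = 2:45 AM − 9:30 = 5:15 PM on Sep 2.
Layover = 6:45 PM − 5:15 PM = 1 hour 30 minutes.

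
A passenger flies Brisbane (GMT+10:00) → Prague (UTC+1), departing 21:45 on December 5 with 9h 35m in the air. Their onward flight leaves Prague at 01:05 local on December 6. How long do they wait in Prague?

2 hours 45 minutes

Convert departure to UTC: 21:45 − 10:00 = 11:45 UTC on Dec 5.
Add 9 hours and 35 minutes flight time → 21:20 UTC.
Prague is UTC+1:00, so local arrival = 21:20 + 1:00 = 22:20 on Dec 5.
Layover = 01:05 − 22:20 (+1 day) = 2 hours 45 minutes.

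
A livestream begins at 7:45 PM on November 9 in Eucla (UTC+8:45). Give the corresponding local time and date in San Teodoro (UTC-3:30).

7:30 AM on November 9

In UTC: 7:45 PM − 8:45 = 11:00 AM on Nov 9.
San Teodoro is UTC−3:30: 11:00 AM − 3:30 = 7:30 AM on Nov 9.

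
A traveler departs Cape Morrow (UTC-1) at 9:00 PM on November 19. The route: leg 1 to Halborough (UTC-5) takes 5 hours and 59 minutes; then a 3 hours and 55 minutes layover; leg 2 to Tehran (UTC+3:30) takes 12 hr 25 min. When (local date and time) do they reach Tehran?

11:49 PM on November 20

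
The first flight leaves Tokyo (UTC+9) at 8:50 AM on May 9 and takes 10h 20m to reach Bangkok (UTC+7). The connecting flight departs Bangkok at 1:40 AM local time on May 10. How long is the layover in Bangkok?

8 hours 30 minutes

Convert departure to UTC: 8:50 AM − 9:00 = 11:50 PM UTC on May 8.
Add 10 hours 20 minutes flight time → 10:10 AM UTC (May 9).
Bangkok is UTC+7:00, so local arrival = 10:10 AM + 7:00 = 5:10 PM on May 9.
Layover = 1:40 AM − 5:10 PM (+1 day) = 8 hours 30 minutes.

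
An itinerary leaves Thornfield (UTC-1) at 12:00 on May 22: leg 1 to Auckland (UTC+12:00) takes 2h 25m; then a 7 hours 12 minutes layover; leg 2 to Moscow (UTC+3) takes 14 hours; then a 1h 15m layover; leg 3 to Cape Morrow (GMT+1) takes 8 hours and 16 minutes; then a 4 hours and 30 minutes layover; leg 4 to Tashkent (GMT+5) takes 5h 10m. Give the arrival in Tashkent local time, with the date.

12:48 on May 24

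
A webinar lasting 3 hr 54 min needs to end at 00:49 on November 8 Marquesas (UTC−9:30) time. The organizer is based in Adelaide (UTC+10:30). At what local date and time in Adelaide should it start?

Target end time in UTC: 00:49 + 9:30 = 10:19 on Nov 8.
Subtract 3 hours and 54 minutes → start 06:25 UTC on Nov 8.
Adelaide is UTC+10:30: 06:25 + 10:30 = 16:55 on Nov 8.

16:55 on November 8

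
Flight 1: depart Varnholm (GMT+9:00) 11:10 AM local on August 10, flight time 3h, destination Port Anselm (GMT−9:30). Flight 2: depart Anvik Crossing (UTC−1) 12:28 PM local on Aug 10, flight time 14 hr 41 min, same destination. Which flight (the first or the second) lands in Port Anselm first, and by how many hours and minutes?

the first, by 22 hours 59 minutes

Flight 1 in UTC: 11:10 AM − 9:00 = 2:10 AM on Aug 10.
+3 hours → arrive 5:10 AM UTC on Aug 10.
Flight 2 in UTC: 12:28 PM + 1:00 = 1:28 PM on Aug 10.
+14 hours and 41 minutes → arrive 4:09 AM UTC on Aug 11.
Flight 1 lands earlier by 22 hours 59 minutes.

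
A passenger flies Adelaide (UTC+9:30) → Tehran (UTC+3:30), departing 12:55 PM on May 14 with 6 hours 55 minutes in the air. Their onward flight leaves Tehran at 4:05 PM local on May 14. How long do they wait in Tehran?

Convert departure to UTC: 12:55 PM − 9:30 = 3:25 AM UTC on May 14.
Add 6 hours 55 minutes flight time → 10:20 AM UTC.
Tehran is UTC+3:30, so local arrival = 10:20 AM + 3:30 = 1:50 PM on May 14.
Layover = 4:05 PM − 1:50 PM = 2 hours 15 minutes.

2 hours 15 minutes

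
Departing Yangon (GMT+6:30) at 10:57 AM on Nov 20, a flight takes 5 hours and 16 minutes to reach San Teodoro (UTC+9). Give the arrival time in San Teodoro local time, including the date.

San Teodoro is 2:30 ahead of Yangon.
After 5 hours and 16 minutes it is 4:13 PM in Yangon.
Shift by the zone difference: 4:13 PM + 2:30 = 6:43 PM on Nov 20 in San Teodoro.

6:43 PM on November 20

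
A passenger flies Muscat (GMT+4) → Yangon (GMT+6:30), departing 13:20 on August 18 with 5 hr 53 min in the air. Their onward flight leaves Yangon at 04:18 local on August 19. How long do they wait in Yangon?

6 hours 35 minutes

Convert departure to UTC: 13:20 − 4:00 = 09:20 UTC on Aug 18.
Add 5 hours 53 minutes flight time → 15:13 UTC.
Yangon is UTC+6:30, so local arrival = 15:13 + 6:30 = 21:43 on Aug 18.
Layover = 04:18 − 21:43 (+1 day) = 6 hours 35 minutes.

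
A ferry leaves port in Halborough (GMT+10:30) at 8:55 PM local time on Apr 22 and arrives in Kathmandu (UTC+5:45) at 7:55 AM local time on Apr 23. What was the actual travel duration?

Kathmandu is 4:45 behind Halborough.
Clock-face elapsed time (ignoring zones) is 11 hours.
Actual elapsed = 11 hours + 4:45 = 15 hours 45 minutes.

15 hours 45 minutes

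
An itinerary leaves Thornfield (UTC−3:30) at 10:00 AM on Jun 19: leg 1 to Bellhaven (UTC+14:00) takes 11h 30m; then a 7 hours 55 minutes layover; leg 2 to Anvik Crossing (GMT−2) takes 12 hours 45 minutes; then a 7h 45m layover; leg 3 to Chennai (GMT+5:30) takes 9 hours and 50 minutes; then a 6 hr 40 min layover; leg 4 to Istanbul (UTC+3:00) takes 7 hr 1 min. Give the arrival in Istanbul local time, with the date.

Convert departure to UTC: 10:00 AM + 3:30 = 1:30 PM UTC on Jun 19.
Add 11 hours 30 minutes leg 1 → 1:00 AM UTC (Jun 20).
Add 7 hours and 55 minutes layover in Bellhaven → 8:55 AM UTC.
Add 12 hours and 45 minutes leg 2 → 9:40 PM UTC.
Add 7 hours 45 minutes layover in Anvik Crossing → 5:25 AM UTC (Jun 21).
Add 9 hours and 50 minutes leg 3 → 3:15 PM UTC.
Add 6 hours 40 minutes layover in Chennai → 9:55 PM UTC.
Add 7 hours 1 minute leg 4 → 4:56 AM UTC (Jun 22).
Istanbul is UTC+3:00, so local arrival = 4:56 AM + 3:00 = 7:56 AM on Jun 22.

7:56 AM on Jun 22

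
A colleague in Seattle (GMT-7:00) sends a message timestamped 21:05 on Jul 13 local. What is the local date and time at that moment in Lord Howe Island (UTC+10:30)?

14:35 on July 14

Lord Howe Island is 17:30 ahead of Seattle.
Shift by the zone difference: 21:05 + 17:30 = 14:35 on Jul 14 in Lord Howe Island.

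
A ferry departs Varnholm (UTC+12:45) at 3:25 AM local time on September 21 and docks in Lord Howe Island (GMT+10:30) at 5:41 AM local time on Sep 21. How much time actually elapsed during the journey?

Departure in UTC: 3:25 AM − 12:45 = 2:40 PM on Sep 20.
Arrival in UTC: 5:41 AM − 10:30 = 7:11 PM on Sep 20.
Elapsed = 7:11 PM − 2:40 PM = 4 hours 31 minutes.

4 hours 31 minutes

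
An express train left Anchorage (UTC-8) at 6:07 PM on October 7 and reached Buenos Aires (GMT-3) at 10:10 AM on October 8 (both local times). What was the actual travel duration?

Buenos Aires is 5:00 ahead of Anchorage.
Clock-face elapsed time (ignoring zones) is 16 hours 3 minutes.
Actual elapsed = 16 hours 3 minutes − 5:00 = 11 hours 3 minutes.

11 hours 3 minutes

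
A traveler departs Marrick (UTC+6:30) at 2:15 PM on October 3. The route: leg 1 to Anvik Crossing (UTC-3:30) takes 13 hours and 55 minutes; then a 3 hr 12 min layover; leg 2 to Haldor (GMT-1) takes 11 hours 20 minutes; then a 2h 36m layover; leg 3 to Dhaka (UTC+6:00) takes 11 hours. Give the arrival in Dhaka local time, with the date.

Convert departure to UTC: 2:15 PM − 6:30 = 7:45 AM UTC on Oct 3.
Add 13 hours and 55 minutes leg 1 → 9:40 PM UTC.
Add 3 hours and 12 minutes layover in Anvik Crossing → 12:52 AM UTC (Oct 4).
Add 11 hours 20 minutes leg 2 → 12:12 PM UTC.
Add 2 hours and 36 minutes layover in Haldor → 2:48 PM UTC.
Add 11 hours leg 3 → 1:48 AM UTC (Oct 5).
Dhaka is UTC+6:00, so local arrival = 1:48 AM + 6:00 = 7:48 AM on Oct 5.

7:48 AM on October 5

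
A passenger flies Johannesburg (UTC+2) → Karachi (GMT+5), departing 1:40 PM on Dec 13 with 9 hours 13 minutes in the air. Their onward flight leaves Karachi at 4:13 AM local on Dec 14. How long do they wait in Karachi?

Convert departure to UTC: 1:40 PM − 2:00 = 11:40 AM UTC on Dec 13.
Add 9 hours 13 minutes flight time → 8:53 PM UTC.
Karachi is UTC+5:00, so local arrival = 8:53 PM + 5:00 = 1:53 AM on Dec 14.
Layover = 4:13 AM − 1:53 AM = 2 hours 20 minutes.

2 hours 20 minutes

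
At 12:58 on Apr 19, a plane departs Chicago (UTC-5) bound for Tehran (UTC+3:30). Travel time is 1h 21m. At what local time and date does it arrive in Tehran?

Tehran is 8:30 ahead of Chicago.
After 1 hour 21 minutes it is 14:19 in Chicago.
Shift by the zone difference: 14:19 + 8:30 = 22:49 on Apr 19 in Tehran.

22:49 on April 19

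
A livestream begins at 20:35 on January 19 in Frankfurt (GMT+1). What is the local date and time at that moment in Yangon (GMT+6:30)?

02:05 on Jan 20

Yangon is 5:30 ahead of Frankfurt.
Shift by the zone difference: 20:35 + 5:30 = 02:05 on Jan 20 in Yangon.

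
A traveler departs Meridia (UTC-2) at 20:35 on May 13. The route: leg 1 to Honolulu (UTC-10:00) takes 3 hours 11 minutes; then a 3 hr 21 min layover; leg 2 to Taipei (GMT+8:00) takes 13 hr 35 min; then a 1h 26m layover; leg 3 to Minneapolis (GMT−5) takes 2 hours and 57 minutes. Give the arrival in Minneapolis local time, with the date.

18:05 on May 14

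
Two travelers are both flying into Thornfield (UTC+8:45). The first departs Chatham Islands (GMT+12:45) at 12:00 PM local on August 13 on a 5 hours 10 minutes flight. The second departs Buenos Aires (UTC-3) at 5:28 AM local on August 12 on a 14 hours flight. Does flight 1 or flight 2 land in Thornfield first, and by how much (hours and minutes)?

the second, by 5 hours 57 minutes

Flight 1 in UTC: 12:00 PM − 12:45 = 11:15 PM on Aug 12.
+5 hours and 10 minutes → arrive 4:25 AM UTC on Aug 13.
Flight 2 in UTC: 5:28 AM + 3:00 = 8:28 AM on Aug 12.
+14 hours → arrive 10:28 PM UTC on Aug 12.
Flight 2 lands earlier by 5 hours 57 minutes.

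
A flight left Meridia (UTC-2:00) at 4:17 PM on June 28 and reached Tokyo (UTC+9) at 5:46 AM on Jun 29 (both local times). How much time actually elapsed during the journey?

2 hours 29 minutes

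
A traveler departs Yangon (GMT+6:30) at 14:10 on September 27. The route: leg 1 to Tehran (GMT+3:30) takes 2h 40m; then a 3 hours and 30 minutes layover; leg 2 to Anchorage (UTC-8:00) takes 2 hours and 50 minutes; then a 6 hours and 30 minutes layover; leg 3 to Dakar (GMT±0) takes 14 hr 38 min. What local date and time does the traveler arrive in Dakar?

Convert departure to UTC: 14:10 − 6:30 = 07:40 UTC on Sep 27.
Add 2 hours 40 minutes leg 1 → 10:20 UTC.
Add 3 hours 30 minutes layover in Tehran → 13:50 UTC.
Add 2 hours and 50 minutes leg 2 → 16:40 UTC.
Add 6 hours 30 minutes layover in Anchorage → 23:10 UTC.
Add 14 hours 38 minutes leg 3 → 13:48 UTC (Sep 28).
Dakar is UTC+0, so local arrival is the same: 13:48 on Sep 28.

13:48 on September 28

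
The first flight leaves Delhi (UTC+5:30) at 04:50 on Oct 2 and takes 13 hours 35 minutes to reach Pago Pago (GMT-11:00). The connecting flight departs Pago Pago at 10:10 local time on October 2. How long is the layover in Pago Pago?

8 hours 15 minutes

Convert departure to UTC: 04:50 − 5:30 = 23:20 UTC on Oct 1.
Add 13 hours and 35 minutes flight time → 12:55 UTC (Oct 2).
Pago Pago is UTC−11:00, so local arrival = 12:55 − 11:00 = 01:55 on Oct 2.
Layover = 10:10 − 01:55 = 8 hours 15 minutes.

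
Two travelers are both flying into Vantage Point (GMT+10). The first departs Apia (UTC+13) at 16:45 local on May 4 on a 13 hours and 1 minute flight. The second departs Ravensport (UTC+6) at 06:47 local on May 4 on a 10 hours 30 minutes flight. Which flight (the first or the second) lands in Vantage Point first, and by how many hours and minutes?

the second, by 5 hours 29 minutes

Flight 1 in UTC: 16:45 − 13:00 = 03:45 on May 4.
+13 hours 1 minute → arrive 16:46 UTC on May 4.
Flight 2 in UTC: 06:47 − 6:00 = 00:47 on May 4.
+10 hours 30 minutes → arrive 11:17 UTC on May 4.
Flight 2 lands earlier by 5 hours 29 minutes.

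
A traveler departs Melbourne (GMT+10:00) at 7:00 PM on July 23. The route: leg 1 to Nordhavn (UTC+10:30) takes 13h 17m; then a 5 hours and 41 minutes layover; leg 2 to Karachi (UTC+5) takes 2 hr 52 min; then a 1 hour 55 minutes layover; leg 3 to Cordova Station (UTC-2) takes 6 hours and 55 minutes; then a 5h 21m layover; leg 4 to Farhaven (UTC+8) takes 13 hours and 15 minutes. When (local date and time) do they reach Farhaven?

6:16 PM on July 25

Convert departure to UTC: 7:00 PM − 10:00 = 9:00 AM UTC on Jul 23.
Add 13 hours and 17 minutes leg 1 → 10:17 PM UTC.
Add 5 hours and 41 minutes layover in Nordhavn → 3:58 AM UTC (Jul 24).
Add 2 hours 52 minutes leg 2 → 6:50 AM UTC.
Add 1 hour 55 minutes layover in Karachi → 8:45 AM UTC.
Add 6 hours 55 minutes leg 3 → 3:40 PM UTC.
Add 5 hours 21 minutes layover in Cordova Station → 9:01 PM UTC.
Add 13 hours and 15 minutes leg 4 → 10:16 AM UTC (Jul 25).
Farhaven is UTC+8:00, so local arrival = 10:16 AM + 8:00 = 6:16 PM on Jul 25.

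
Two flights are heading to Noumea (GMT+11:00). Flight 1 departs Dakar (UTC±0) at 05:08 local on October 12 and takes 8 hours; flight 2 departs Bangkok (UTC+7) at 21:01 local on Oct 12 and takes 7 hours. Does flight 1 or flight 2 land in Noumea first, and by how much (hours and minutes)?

Flight 1 departs at 05:08 UTC (Oct 12).
+8 hours → arrive 13:08 UTC on Oct 12.
Flight 2 in UTC: 21:01 − 7:00 = 14:01 on Oct 12.
+7 hours → arrive 21:01 UTC on Oct 12.
Flight 1 lands earlier by 7 hours 53 minutes.

the first, by 7 hours 53 minutes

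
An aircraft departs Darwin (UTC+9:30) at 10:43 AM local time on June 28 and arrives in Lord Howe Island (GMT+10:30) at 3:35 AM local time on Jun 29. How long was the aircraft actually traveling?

Lord Howe Island is 1:00 ahead of Darwin.
Clock-face elapsed time (ignoring zones) is 16 hours 52 minutes.
Actual elapsed = 16 hours 52 minutes − 1:00 = 15 hours 52 minutes.

15 hours 52 minutes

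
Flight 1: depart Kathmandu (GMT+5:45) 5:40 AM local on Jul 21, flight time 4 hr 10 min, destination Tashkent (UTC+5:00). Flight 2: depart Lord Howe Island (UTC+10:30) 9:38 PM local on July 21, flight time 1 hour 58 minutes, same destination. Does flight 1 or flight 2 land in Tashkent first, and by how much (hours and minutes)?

Flight 1 in UTC: 5:40 AM − 5:45 = 11:55 PM on Jul 20.
+4 hours and 10 minutes → arrive 4:05 AM UTC on Jul 21.
Flight 2 in UTC: 9:38 PM − 10:30 = 11:08 AM on Jul 21.
+1 hour 58 minutes → arrive 1:06 PM UTC on Jul 21.
Flight 1 lands earlier by 9 hours 1 minute.

the first, by 9 hours 1 minute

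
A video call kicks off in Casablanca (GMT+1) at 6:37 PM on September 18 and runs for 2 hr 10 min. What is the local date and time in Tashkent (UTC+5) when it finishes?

12:47 AM on Sep 19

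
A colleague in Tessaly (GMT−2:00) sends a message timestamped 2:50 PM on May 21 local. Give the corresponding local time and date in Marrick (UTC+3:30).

8:20 PM on May 21

In UTC: 2:50 PM + 2:00 = 4:50 PM on May 21.
Marrick is UTC+3:30: 4:50 PM + 3:30 = 8:20 PM on May 21.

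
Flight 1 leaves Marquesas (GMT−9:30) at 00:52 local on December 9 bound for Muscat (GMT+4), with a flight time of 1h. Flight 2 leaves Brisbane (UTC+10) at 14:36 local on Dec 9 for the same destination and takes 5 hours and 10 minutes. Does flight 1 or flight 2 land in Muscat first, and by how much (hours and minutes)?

the second, by 1 hour 36 minutes

Flight 1 in UTC: 00:52 + 9:30 = 10:22 on Dec 9.
+1 hour → arrive 11:22 UTC on Dec 9.
Flight 2 in UTC: 14:36 − 10:00 = 04:36 on Dec 9.
+5 hours 10 minutes → arrive 09:46 UTC on Dec 9.
Flight 2 lands earlier by 1 hour 36 minutes.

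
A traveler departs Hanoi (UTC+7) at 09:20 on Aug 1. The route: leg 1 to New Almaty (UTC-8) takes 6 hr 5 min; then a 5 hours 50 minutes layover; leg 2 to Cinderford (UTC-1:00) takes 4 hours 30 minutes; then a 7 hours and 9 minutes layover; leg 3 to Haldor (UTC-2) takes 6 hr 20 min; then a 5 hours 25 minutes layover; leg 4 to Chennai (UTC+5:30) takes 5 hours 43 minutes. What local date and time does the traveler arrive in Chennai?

Convert departure to UTC: 09:20 − 7:00 = 02:20 UTC on Aug 1.
Add 6 hours 5 minutes leg 1 → 08:25 UTC.
Add 5 hours and 50 minutes layover in New Almaty → 14:15 UTC.
Add 4 hours and 30 minutes leg 2 → 18:45 UTC.
Add 7 hours and 9 minutes layover in Cinderford → 01:54 UTC (Aug 2).
Add 6 hours 20 minutes leg 3 → 08:14 UTC.
Add 5 hours 25 minutes layover in Haldor → 13:39 UTC.
Add 5 hours 43 minutes leg 4 → 19:22 UTC.
Chennai is UTC+5:30, so local arrival = 19:22 + 5:30 = 00:52 on Aug 3.

00:52 on August 3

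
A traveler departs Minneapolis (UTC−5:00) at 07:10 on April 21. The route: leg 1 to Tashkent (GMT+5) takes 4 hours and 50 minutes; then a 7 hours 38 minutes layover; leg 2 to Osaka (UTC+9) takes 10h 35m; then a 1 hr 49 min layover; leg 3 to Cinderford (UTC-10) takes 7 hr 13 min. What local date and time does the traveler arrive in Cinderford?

10:15 on April 22

Convert departure to UTC: 07:10 + 5:00 = 12:10 UTC on Apr 21.
Add 4 hours and 50 minutes leg 1 → 17:00 UTC.
Add 7 hours and 38 minutes layover in Tashkent → 00:38 UTC (Apr 22).
Add 10 hours and 35 minutes leg 2 → 11:13 UTC.
Add 1 hour and 49 minutes layover in Osaka → 13:02 UTC.
Add 7 hours and 13 minutes leg 3 → 20:15 UTC.
Cinderford is UTC−10:00, so local arrival = 20:15 − 10:00 = 10:15 on Apr 22.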